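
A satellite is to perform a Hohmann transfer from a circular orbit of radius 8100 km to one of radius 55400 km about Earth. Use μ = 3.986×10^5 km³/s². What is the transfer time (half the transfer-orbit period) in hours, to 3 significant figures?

Transfer-ellipse semi-major axis a_t = (r₁ + r₂)/2 = (8100 + 55400)/2 = 31750 km.
By Kepler's third law the transfer-orbit period is T = 2π√(a_t³/μ), so t = T/2 = 28150 s.
Converting: 28150 s ÷ 3600 s/hour = 7.82 hours.

t = 7.82 hours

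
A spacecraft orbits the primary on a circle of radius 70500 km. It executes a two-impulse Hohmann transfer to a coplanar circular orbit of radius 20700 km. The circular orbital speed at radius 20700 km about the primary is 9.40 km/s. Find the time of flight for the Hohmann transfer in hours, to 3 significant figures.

t = 6.28 hours

From the circular-orbit relation v² = μ/r at r = 20700 km: μ = v²r = (9.40)² × 20700 = 1.82905×10^6 km³/s².
Semi-major axis of the transfer orbit: a_t = (70500 + 20700)/2 = 45600 km.
Transfer time t = π√(a_t³/μ) = π√((45600)³ / 1.82905×10^6) = 22620 s.
Converting: 22620 s ÷ 3600 s/hour = 6.28 hours.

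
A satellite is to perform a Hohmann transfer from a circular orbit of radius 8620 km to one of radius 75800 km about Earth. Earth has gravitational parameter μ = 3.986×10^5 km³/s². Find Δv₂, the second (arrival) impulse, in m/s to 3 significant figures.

Δv₂ = 1260 m/s

Transfer-ellipse semi-major axis a_t = (r₁ + r₂)/2 = (8620 + 75800)/2 = 42210 km.
On the circular orbit at r = 75800 km, v_c = √(μ/r) = 2.293 km/s.
Vis-viva on the transfer ellipse at r = 75800 km gives v_t = √[μ(2/r − 1/a_t)] = 1.036 km/s.
Δv₂ = |v_t − v_c| = |1.036 − 2.293| = 1.257 km/s.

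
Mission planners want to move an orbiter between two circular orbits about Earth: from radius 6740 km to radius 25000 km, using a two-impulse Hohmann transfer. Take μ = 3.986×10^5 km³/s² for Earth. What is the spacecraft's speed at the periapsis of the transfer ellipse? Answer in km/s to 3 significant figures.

Semi-major axis of the transfer orbit: a_t = (6740 + 25000)/2 = 15870 km.
The periapsis of the transfer ellipse is at r = 6740 km.
Vis-viva: v = √[μ(2/r − 1/a_t)] = √[3.986×10^5 × (2/6740 − 1/15870)] = 9.652 km/s.

v = 9.65 km/s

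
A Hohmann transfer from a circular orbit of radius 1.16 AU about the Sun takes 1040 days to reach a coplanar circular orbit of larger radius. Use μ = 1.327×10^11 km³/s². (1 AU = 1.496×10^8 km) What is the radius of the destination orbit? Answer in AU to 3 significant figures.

In km: r₁ = 1.16 × 1.496×10^8 = 1.73536×10^8 km.
Transfer time t = 1040 days = 8.9856×10^7 s, and t = π√(a_t³/μ).
So a_t = (μ t²/π²)^(1/3) = (1.327×10^11 × (8.9856×10^7)² / π²)^(1/3) = 4.7704×10^8 km.
Since a_t = (r₁ + r₂)/2, r₂ = 2a_t − r₁ = 2×4.7704×10^8 − 1.73536×10^8 = 7.80544×10^8 km.
In AU: r₂ = 7.80544×10^8 / 1.496×10^8 = 5.22 AU.

r₂ = 5.22 AU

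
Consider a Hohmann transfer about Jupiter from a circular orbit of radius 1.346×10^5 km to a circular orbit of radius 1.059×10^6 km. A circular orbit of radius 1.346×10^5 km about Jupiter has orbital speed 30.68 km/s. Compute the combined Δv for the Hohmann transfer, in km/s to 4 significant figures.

Δv = 15.93 km/s

From the circular-orbit relation v² = μ/r at r = 1.346×10^5 km: μ = v²r = (30.68)² × 1.346×10^5 = 1.26694×10^8 km³/s².
Transfer-ellipse semi-major axis a_t = (r₁ + r₂)/2 = (1.346×10^5 + 1.059×10^6)/2 = 5.968×10^5 km.
Circular speed at r₁: v₁ = √(μ/r₁) = √(1.26694×10^8/1.346×10^5) = 30.68 km/s.
On the transfer ellipse at r₁, vis-viva equation gives v_p = √[μ(2/r₁ − 1/a_t)] = 40.87 km/s.
First burn Δv₁ = |v_p − v₁| = 10.19 km/s.
Circular speed at r₂: v₂ = √(μ/r₂) = 10.9378 km/s.
Transfer-orbit speed at r₂: v_a = √[μ(2/r₂ − 1/a_t)] = 5.19443 km/s.
Second burn Δv₂ = |v₂ − v_a| = 5.743 km/s.
Total Δv = Δv₁ + Δv₂ = 15.93 km/s.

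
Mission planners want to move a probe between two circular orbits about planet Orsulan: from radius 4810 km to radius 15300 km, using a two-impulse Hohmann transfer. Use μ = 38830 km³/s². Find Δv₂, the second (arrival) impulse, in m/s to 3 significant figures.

Semi-major axis of the transfer orbit: a_t = (4810 + 15300)/2 = 10055 km.
On the circular orbit at r = 15300 km, v_c = √(μ/r) = 1.59308 km/s.
Vis-viva on the transfer ellipse at r = 15300 km gives v_t = √[μ(2/r − 1/a_t)] = 1.10184 km/s.
Δv₂ = |v_t − v_c| = |1.10184 − 1.59308| = 0.4912 km/s.

Δv₂ = 491 m/s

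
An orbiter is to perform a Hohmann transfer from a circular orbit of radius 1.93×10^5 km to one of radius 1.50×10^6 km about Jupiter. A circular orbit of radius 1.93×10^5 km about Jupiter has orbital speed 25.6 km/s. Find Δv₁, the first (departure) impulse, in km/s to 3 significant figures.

Δv₁ = 8.48 km/s

From the circular-orbit relation v² = μ/r at r = 1.93×10^5 km: μ = v²r = (25.6)² × 1.93×10^5 = 1.26484×10^8 km³/s².
The Hohmann ellipse has a_t = (r₁ + r₂)/2 = 8.465×10^5 km.
On the circular orbit at r = 1.930×10^5 km, v_c = √(μ/r) = 25.600 km/s.
Transfer-orbit speed at the same r (vis-viva, a = a_t): v_t = √[μ(2/r − 1/a_t)] = 34.078 km/s.
Δv₁ = |v_t − v_c| = |34.078 − 25.600| = 8.478 km/s.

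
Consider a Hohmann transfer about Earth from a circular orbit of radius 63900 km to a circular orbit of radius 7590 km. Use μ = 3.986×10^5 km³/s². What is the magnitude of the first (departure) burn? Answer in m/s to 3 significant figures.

Transfer-ellipse semi-major axis a_t = (r₁ + r₂)/2 = (63900 + 7590)/2 = 35745 km.
Circular speed at r = 63900 km: v_c = √(μ/r) = 2.498 km/s.
Vis-viva on the transfer ellipse at r = 63900 km gives v_t = √[μ(2/r − 1/a_t)] = 1.151 km/s.
Δv₁ = |v_t − v_c| = |1.151 − 2.498| = 1.347 km/s.

Δv₁ = 1350 m/s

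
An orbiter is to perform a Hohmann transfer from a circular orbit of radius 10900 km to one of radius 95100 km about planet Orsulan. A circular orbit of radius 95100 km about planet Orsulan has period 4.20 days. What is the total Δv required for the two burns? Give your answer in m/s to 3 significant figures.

From Kepler's third law T² = 4π²r³/μ at r = 95100 km, T = 4.20 days = 4.20 × 86400 s = 3.6288×10^5 s: μ = 4π²r³/T² = 2.57855×10^5 km³/s².
The Hohmann ellipse has a_t = (r₁ + r₂)/2 = 53000 km.
At r₁ the circular-orbit speed is v₁ = √(μ/r₁) = 4.864 km/s.
Transfer-orbit speed at r₁ (vis-viva): v_p = √[μ(2/r₁ − 1/a_t)] = 6.515 km/s.
First burn Δv₁ = |v_p − v₁| = 1.651 km/s.
At r₂, v₂ = √(μ/r₂) = 1.64664 km/s.
Transfer-orbit speed at r₂: v_a = √[μ(2/r₂ − 1/a_t)] = 0.746746 km/s.
Second burn Δv₂ = |v₂ − v_a| = 0.8999 km/s.
Δv = Δv₁ + Δv₂ = 1.651 + 0.8999 = 2.551 km/s.

Δv = 2550 m/s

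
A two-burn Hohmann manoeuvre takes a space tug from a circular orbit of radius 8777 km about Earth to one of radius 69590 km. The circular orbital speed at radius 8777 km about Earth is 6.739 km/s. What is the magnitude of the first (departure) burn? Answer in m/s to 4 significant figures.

Δv₁ = 2242 m/s

From the circular-orbit relation v² = μ/r at r = 8777 km: μ = v²r = (6.739)² × 8777 = 3.98600×10^5 km³/s².
The Hohmann ellipse has a_t = (r₁ + r₂)/2 = 39183.5 km.
On the circular orbit at r = 8777 km, v_c = √(μ/r) = 6.739 km/s.
Vis-viva on the transfer ellipse at r = 8777 km gives v_t = √[μ(2/r − 1/a_t)] = 8.981 km/s.
Δv₁ = |v_t − v_c| = |8.981 − 6.739| = 2.242 km/s.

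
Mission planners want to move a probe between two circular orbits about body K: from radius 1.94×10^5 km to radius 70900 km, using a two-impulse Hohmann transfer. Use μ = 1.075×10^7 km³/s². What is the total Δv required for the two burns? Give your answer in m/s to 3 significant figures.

Semi-major axis of the transfer orbit: a_t = (1.940×10^5 + 70900)/2 = 1.3245×10^5 km.
At r₁ the circular-orbit speed is v₁ = √(μ/r₁) = 7.444 km/s.
Transfer-orbit speed at r₁ (v² = μ(2/r − 1/a)): v_a = √[μ(2/r₁ − 1/a_t)] = 5.446 km/s.
First burn Δv₁ = |v_a − v₁| = 1.998 km/s.
Circular speed at r₂: v₂ = √(μ/r₂) = 12.313 km/s.
Transfer-orbit speed at r₂: v_p = √[μ(2/r₂ − 1/a_t)] = 14.902 km/s.
Second burn Δv₂ = |v₂ − v_p| = 2.589 km/s.
Total Δv = Δv₁ + Δv₂ = 4.587 km/s.

Δv = 4590 m/s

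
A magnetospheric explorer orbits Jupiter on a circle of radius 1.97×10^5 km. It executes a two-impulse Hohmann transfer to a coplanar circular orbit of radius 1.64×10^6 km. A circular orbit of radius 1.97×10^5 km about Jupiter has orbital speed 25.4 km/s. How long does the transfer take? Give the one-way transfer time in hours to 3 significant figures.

From the circular-orbit relation v² = μ/r at r = 1.97×10^5 km: μ = v²r = (25.4)² × 1.97×10^5 = 1.27097×10^8 km³/s².
Semi-major axis of the transfer orbit: a_t = (1.970×10^5 + 1.640×10^6)/2 = 9.185×10^5 km.
Half the transfer-orbit period gives t = π√(a_t³/μ) = 2.453×10^5 s.
Converting: 2.453×10^5 s ÷ 3600 s/hour = 68.1 hours.

t = 68.1 hours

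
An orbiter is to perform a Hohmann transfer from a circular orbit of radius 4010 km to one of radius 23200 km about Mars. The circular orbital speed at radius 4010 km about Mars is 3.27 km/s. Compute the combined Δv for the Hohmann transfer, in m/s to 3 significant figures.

Δv = 1620 m/s

From the circular-orbit relation v² = μ/r at r = 4010 km: μ = v²r = (3.27)² × 4010 = 42878.5 km³/s².
Transfer-ellipse semi-major axis a_t = (r₁ + r₂)/2 = (4010 + 23200)/2 = 13605 km.
At r₁ the circular-orbit speed is v₁ = √(μ/r₁) = 3.2700 km/s.
On the transfer ellipse at r₁, vis-viva equation gives v_p = √[μ(2/r₁ − 1/a_t)] = 4.2701 km/s.
First burn Δv₁ = |v_p − v₁| = 1.0001 km/s.
Circular speed at r₂: v₂ = √(μ/r₂) = 1.35949 km/s.
Transfer-orbit speed at r₂: v_a = √[μ(2/r₂ − 1/a_t)] = 0.738072 km/s.
Second burn Δv₂ = |v₂ − v_a| = 0.62142 km/s.
Δv = Δv₁ + Δv₂ = 1.0001 + 0.62142 = 1.622 km/s.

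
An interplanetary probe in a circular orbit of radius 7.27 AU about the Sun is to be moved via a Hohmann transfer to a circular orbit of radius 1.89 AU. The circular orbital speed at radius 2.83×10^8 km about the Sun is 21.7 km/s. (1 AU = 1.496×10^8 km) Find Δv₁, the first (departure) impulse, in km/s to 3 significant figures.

From the circular-orbit relation v² = μ/r at r = 2.83×10^8 km: μ = v²r = (21.7)² × 2.83×10^8 = 1.33262×10^11 km³/s².
In km: r₁ = 7.27 × 1.496×10^8 = 1.087592×10^9 km; r₂ = 1.89 × 1.496×10^8 = 2.82744×10^8 km.
Semi-major axis of the transfer orbit: a_t = (1.087592×10^9 + 2.82744×10^8)/2 = 6.85168×10^8 km.
Circular speed at r = 1.087592×10^9 km: v_c = √(μ/r) = 11.07 km/s.
Transfer-orbit speed at the same r (vis-viva, a = a_t): v_t = √[μ(2/r − 1/a_t)] = 7.111 km/s.
Δv₁ = |v_t − v_c| = |7.111 − 11.07| = 3.959 km/s.

Δv₁ = 3.96 km/s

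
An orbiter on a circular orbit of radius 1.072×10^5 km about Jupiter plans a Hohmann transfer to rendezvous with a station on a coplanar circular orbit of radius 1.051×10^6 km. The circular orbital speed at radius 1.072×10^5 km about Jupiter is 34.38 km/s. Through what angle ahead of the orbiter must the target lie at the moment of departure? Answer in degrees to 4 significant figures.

φ = 106.4°

From the circular-orbit relation v² = μ/r at r = 1.072×10^5 km: μ = v²r = (34.38)² × 1.072×10^5 = 1.26709×10^8 km³/s².
Semi-major axis of the transfer orbit: a_t = (1.072×10^5 + 1.051×10^6)/2 = 5.791×10^5 km.
The half-period of the transfer ellipse is t = π√(a_t³/μ) = 1.2299×10^5 s.
Target angular speed ω₂ = √(μ/r₂³) = 1.0447×10^-5 rad/s.
Angle swept by the target during transfer: ω₂·t = 1.2849 rad = 73.62°.
Arrival is 180° from departure on the ellipse, so φ = 180° − 73.62° = 106.4°.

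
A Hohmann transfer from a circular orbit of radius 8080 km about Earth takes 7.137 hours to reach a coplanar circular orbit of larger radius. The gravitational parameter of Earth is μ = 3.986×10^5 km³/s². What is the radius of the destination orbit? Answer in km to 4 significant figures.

Transfer time t = 7.137 hours = 25693.2 s, and t = π√(a_t³/μ).
So a_t = (μ t²/π²)^(1/3) = (3.986×10^5 × (25693.2)² / π²)^(1/3) = 29874 km.
Since a_t = (r₁ + r₂)/2, r₂ = 2a_t − r₁ = 2×29874 − 8080 = 51668 km.

r₂ = 51670 km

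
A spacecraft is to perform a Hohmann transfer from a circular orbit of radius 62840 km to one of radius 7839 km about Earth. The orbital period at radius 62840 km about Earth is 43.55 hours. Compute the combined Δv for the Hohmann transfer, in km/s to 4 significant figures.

Δv = 3.710 km/s

From Kepler's third law T² = 4π²r³/μ at r = 62840 km, T = 43.55 hours = 43.55 × 3600 s = 1.5678×10^5 s: μ = 4π²r³/T² = 3.98554×10^5 km³/s².
Semi-major axis of the transfer orbit: a_t = (62840 + 7839)/2 = 35339.5 km.
At r₁ the circular-orbit speed is v₁ = √(μ/r₁) = 2.518 km/s.
On the transfer ellipse at r₁, v² = μ(2/r − 1/a) gives v_a = √[μ(2/r₁ − 1/a_t)] = 1.186 km/s.
First burn Δv₁ = |v_a − v₁| = 1.332 km/s.
Circular speed at r₂: v₂ = √(μ/r₂) = 7.130 km/s.
Transfer-orbit speed at r₂: v_p = √[μ(2/r₂ − 1/a_t)] = 9.508 km/s.
Second burn Δv₂ = |v₂ − v_p| = 2.378 km/s.
Δv = Δv₁ + Δv₂ = 1.332 + 2.378 = 3.710 km/s.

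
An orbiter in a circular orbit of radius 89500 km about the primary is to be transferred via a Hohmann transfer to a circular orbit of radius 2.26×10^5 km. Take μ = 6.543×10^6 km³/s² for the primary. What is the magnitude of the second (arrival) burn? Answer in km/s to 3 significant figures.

Semi-major axis of the transfer orbit: a_t = (89500 + 2.260×10^5)/2 = 1.5775×10^5 km.
Circular speed at r = 2.260×10^5 km: v_c = √(μ/r) = 5.381 km/s.
Vis-viva on the transfer ellipse at r = 2.260×10^5 km gives v_t = √[μ(2/r − 1/a_t)] = 4.053 km/s.
Δv₂ = |v_t − v_c| = |4.053 − 5.381| = 1.328 km/s.

Δv₂ = 1.33 km/s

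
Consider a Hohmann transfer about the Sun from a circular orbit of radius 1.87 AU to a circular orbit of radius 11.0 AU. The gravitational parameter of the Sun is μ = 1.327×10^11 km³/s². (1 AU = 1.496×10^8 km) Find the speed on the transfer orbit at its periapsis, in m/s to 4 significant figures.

v = 28480 m/s

In km: r₁ = 1.87 × 1.496×10^8 = 2.79752×10^8 km; r₂ = 11.0 × 1.496×10^8 = 1.6456×10^9 km.
The Hohmann ellipse has a_t = (r₁ + r₂)/2 = 9.62676×10^8 km.
The periapsis of the transfer ellipse is at r = 2.79752×10^8 km.
From the vis-viva equation, v = √[μ(2/r − 1/a_t)] = 28.48 km/s.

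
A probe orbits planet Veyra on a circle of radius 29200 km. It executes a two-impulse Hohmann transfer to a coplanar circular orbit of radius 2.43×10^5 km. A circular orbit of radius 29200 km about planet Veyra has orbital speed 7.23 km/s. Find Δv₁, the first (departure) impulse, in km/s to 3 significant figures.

Δv₁ = 2.43 km/s

From the circular-orbit relation v² = μ/r at r = 29200 km: μ = v²r = (7.23)² × 29200 = 1.52637×10^6 km³/s².
Transfer-ellipse semi-major axis a_t = (r₁ + r₂)/2 = (29200 + 2.430×10^5)/2 = 1.361×10^5 km.
Circular speed at r = 29200 km: v_c = √(μ/r) = 7.230 km/s.
Transfer-orbit speed at the same r (vis-viva, a = a_t): v_t = √[μ(2/r − 1/a_t)] = 9.661 km/s.
Δv₁ = |v_t − v_c| = |9.661 − 7.230| = 2.431 km/s.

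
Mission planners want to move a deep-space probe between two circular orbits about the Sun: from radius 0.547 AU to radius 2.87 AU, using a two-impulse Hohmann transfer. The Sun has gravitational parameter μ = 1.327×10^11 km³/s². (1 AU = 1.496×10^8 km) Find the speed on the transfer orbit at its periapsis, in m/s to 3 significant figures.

In km: r₁ = 0.547 × 1.496×10^8 = 8.18312×10^7 km; r₂ = 2.87 × 1.496×10^8 = 4.29352×10^8 km.
Transfer-ellipse semi-major axis a_t = (r₁ + r₂)/2 = (8.18312×10^7 + 4.29352×10^8)/2 = 2.555916×10^8 km.
At periapsis, r = 8.18312×10^7 km.
Vis-viva: v = √[μ(2/r − 1/a_t)] = √[1.327×10^11 × (2/8.18312×10^7 − 1/2.555916×10^8)] = 52.19 km/s.

v = 52200 m/s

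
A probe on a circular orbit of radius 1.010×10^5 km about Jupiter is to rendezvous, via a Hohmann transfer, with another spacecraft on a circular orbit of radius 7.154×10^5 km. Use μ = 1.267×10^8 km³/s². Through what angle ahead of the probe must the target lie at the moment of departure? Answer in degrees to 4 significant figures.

φ = 102.4°

The Hohmann ellipse has a_t = (r₁ + r₂)/2 = 4.082×10^5 km.
Transfer time t = π√(a_t³/μ) = 72790 s.
The target's mean motion on its circular orbit is ω₂ = √(μ/r₂³) = 1.860×10^-5 rad/s.
Angle swept by the target during transfer: ω₂·t = 1.354 rad = 77.58°.
The probe traverses 180° on the transfer ellipse, so the target must lead by 180° − 77.58° = 102.4°.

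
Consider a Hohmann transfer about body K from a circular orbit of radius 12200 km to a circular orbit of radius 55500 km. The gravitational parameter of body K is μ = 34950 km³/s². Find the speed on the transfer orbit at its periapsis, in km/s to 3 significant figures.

The Hohmann ellipse has a_t = (r₁ + r₂)/2 = 33850 km.
At periapsis, r = 12200 km.
Vis-viva: v = √[μ(2/r − 1/a_t)] = √[34950 × (2/12200 − 1/33850)] = 2.167 km/s.

v = 2.17 km/s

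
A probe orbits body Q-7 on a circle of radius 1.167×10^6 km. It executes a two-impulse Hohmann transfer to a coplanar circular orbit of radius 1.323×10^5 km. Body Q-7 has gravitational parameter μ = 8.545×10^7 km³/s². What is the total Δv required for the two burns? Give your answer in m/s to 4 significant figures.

Semi-major axis of the transfer orbit: a_t = (1.167×10^6 + 1.323×10^5)/2 = 6.4965×10^5 km.
At r₁ the circular-orbit speed is v₁ = √(μ/r₁) = 8.557 km/s.
Transfer-orbit speed at r₁ (vis-viva): v_a = √[μ(2/r₁ − 1/a_t)] = 3.862 km/s.
First burn Δv₁ = |v_a − v₁| = 4.695 km/s.
At r₂, v₂ = √(μ/r₂) = 25.414 km/s.
Transfer-orbit speed at r₂: v_p = √[μ(2/r₂ − 1/a_t)] = 34.062 km/s.
Second burn Δv₂ = |v₂ − v_p| = 8.648 km/s.
Total Δv = Δv₁ + Δv₂ = 13.34 km/s.

Δv = 13340 m/s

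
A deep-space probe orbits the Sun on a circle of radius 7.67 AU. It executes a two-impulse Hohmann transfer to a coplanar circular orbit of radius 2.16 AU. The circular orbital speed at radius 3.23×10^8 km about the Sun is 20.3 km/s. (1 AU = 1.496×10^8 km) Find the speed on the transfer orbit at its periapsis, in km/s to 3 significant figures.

v = 25.4 km/s

From the circular-orbit relation v² = μ/r at r = 3.23×10^8 km: μ = v²r = (20.3)² × 3.23×10^8 = 1.33105×10^11 km³/s².
In km: r₁ = 7.67 × 1.496×10^8 = 1.147432×10^9 km; r₂ = 2.16 × 1.496×10^8 = 3.23136×10^8 km.
Semi-major axis of the transfer orbit: a_t = (1.147432×10^9 + 3.23136×10^8)/2 = 7.35284×10^8 km.
The periapsis of the transfer ellipse is at r = 3.23136×10^8 km.
Vis-viva: v = √[μ(2/r − 1/a_t)] = √[1.33105×10^11 × (2/3.23136×10^8 − 1/7.35284×10^8)] = 25.35 km/s.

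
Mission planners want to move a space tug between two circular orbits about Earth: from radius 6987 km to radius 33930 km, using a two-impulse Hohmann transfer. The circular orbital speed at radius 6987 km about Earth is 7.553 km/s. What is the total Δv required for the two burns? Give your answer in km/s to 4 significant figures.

Δv = 3.598 km/s

From the circular-orbit relation v² = μ/r at r = 6987 km: μ = v²r = (7.553)² × 6987 = 3.98593×10^5 km³/s².
The Hohmann ellipse has a_t = (r₁ + r₂)/2 = 20458.5 km.
At r₁ the circular-orbit speed is v₁ = √(μ/r₁) = 7.553 km/s.
Transfer-orbit speed at r₁ (vis-viva equation): v_p = √[μ(2/r₁ − 1/a_t)] = 9.727 km/s.
First burn Δv₁ = |v_p − v₁| = 2.174 km/s.
Circular speed at r₂: v₂ = √(μ/r₂) = 3.427 km/s.
Transfer-orbit speed at r₂: v_a = √[μ(2/r₂ − 1/a_t)] = 2.003 km/s.
Second burn Δv₂ = |v₂ − v_a| = 1.424 km/s.
Total Δv = Δv₁ + Δv₂ = 3.598 km/s.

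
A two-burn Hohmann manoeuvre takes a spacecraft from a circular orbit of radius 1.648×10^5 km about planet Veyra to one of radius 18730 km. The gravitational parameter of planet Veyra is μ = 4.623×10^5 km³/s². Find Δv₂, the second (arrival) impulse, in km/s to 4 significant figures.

Δv₂ = 1.690 km/s

The Hohmann ellipse has a_t = (r₁ + r₂)/2 = 91765 km.
Circular speed at r = 18730 km: v_c = √(μ/r) = 4.968 km/s.
Transfer-orbit speed at the same r (vis-viva, a = a_t): v_t = √[μ(2/r − 1/a_t)] = 6.658 km/s.
Δv₂ = |v_t − v_c| = |6.658 − 4.968| = 1.690 km/s.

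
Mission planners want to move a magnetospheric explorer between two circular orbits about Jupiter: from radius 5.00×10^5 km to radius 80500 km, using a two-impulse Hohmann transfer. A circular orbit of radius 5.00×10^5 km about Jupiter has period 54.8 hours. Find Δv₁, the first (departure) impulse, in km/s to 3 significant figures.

Δv₁ = 7.54 km/s

From Kepler's third law T² = 4π²r³/μ at r = 5.00×10^5 km, T = 54.8 hours = 54.8 × 3600 s = 1.9728×10^5 s: μ = 4π²r³/T² = 1.26795×10^8 km³/s².
The Hohmann ellipse has a_t = (r₁ + r₂)/2 = 2.9025×10^5 km.
On the circular orbit at r = 5.000×10^5 km, v_c = √(μ/r) = 15.9245 km/s.
Transfer-orbit speed at the same r (vis-viva, a = a_t): v_t = √[μ(2/r − 1/a_t)] = 8.38646 km/s.
Δv₁ = |v_t − v_c| = |8.38646 − 15.9245| = 7.538 km/s.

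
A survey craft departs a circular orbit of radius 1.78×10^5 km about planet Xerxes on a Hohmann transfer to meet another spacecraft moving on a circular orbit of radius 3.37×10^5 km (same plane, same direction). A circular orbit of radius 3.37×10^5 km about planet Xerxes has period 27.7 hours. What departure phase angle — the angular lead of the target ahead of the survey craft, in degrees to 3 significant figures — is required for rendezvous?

φ = 59.8°

From Kepler's third law T² = 4π²r³/μ at r = 3.37×10^5 km, T = 27.7 hours = 27.7 × 3600 s = 99720 s: μ = 4π²r³/T² = 1.51944×10^8 km³/s².
The Hohmann ellipse has a_t = (r₁ + r₂)/2 = 2.575×10^5 km.
The half-period of the transfer ellipse is t = π√(a_t³/μ) = 33300 s.
Target angular speed ω₂ = √(μ/r₂³) = 6.301×10^-5 rad/s.
Angle swept by the target during transfer: ω₂·t = 2.098 rad = 120.2°.
Arrival is 180° from departure on the ellipse, so φ = 180° − 120.2° = 59.8°.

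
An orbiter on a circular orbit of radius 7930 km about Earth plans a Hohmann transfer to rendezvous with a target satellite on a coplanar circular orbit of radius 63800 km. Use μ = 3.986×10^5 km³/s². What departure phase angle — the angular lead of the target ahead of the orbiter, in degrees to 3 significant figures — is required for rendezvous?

The Hohmann ellipse has a_t = (r₁ + r₂)/2 = 35865 km.
Transfer time t = π√(a_t³/μ) = 33798 s.
The target's mean motion on its circular orbit is ω₂ = √(μ/r₂³) = 3.9178×10^-5 rad/s.
Angle swept by the target during transfer: ω₂·t = 1.3241 rad = 75.87°.
Arrival is 180° from departure on the ellipse, so φ = 180° − 75.87° = 104°.

φ = 104°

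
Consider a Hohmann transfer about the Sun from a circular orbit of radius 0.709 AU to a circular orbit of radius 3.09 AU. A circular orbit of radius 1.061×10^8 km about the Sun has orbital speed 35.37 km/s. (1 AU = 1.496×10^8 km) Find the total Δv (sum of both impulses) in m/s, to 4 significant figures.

From the circular-orbit relation v² = μ/r at r = 1.061×10^8 km: μ = v²r = (35.37)² × 1.061×10^8 = 1.32735×10^11 km³/s².
In km: r₁ = 0.709 × 1.496×10^8 = 1.060664×10^8 km; r₂ = 3.09 × 1.496×10^8 = 4.62264×10^8 km.
Semi-major axis of the transfer orbit: a_t = (1.060664×10^8 + 4.62264×10^8)/2 = 2.841652×10^8 km.
At r₁ the circular-orbit speed is v₁ = √(μ/r₁) = 35.3756 km/s.
On the transfer ellipse at r₁, vis-viva equation gives v_p = √[μ(2/r₁ − 1/a_t)] = 45.1194 km/s.
First burn Δv₁ = |v_p − v₁| = 9.744 km/s.
Circular speed at r₂: v₂ = √(μ/r₂) = 16.9452 km/s.
Transfer-orbit speed at r₂: v_a = √[μ(2/r₂ − 1/a_t)] = 10.3526 km/s.
Second burn Δv₂ = |v₂ − v_a| = 6.593 km/s.
Δv = Δv₁ + Δv₂ = 9.744 + 6.593 = 16.34 km/s.

Δv = 16340 m/s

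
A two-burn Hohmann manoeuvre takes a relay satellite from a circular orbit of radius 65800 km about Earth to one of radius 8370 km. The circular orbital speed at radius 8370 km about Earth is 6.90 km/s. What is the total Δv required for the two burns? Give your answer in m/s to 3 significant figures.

From the circular-orbit relation v² = μ/r at r = 8370 km: μ = v²r = (6.90)² × 8370 = 3.98496×10^5 km³/s².
The Hohmann ellipse has a_t = (r₁ + r₂)/2 = 37085 km.
Circular speed at r₁: v₁ = √(μ/r₁) = √(3.98496×10^5/65800) = 2.461 km/s.
On the transfer ellipse at r₁, vis-viva gives v_a = √[μ(2/r₁ − 1/a_t)] = 1.169 km/s.
First burn Δv₁ = |v_a − v₁| = 1.292 km/s.
At r₂, v₂ = √(μ/r₂) = 6.900 km/s.
Transfer-orbit speed at r₂: v_p = √[μ(2/r₂ − 1/a_t)] = 9.191 km/s.
Second burn Δv₂ = |v₂ − v_p| = 2.291 km/s.
Δv = Δv₁ + Δv₂ = 1.292 + 2.291 = 3.583 km/s.

Δv = 3580 m/s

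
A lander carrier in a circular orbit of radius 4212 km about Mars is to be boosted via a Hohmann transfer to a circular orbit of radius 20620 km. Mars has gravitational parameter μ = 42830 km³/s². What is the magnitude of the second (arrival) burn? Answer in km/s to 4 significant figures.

Transfer-ellipse semi-major axis a_t = (r₁ + r₂)/2 = (4212 + 20620)/2 = 12416 km.
Circular speed at r = 20620 km: v_c = √(μ/r) = 1.4412 km/s.
Transfer-orbit speed at the same r (vis-viva, a = a_t): v_t = √[μ(2/r − 1/a_t)] = 0.83943 km/s.
Δv₂ = |v_t − v_c| = |0.83943 − 1.4412| = 0.6018 km/s.

Δv₂ = 0.6018 km/s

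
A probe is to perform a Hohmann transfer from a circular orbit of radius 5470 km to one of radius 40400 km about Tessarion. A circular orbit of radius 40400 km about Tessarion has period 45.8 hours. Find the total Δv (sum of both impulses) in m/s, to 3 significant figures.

Δv = 2160 m/s

From Kepler's third law T² = 4π²r³/μ at r = 40400 km, T = 45.8 hours = 45.8 × 3600 s = 1.6488×10^5 s: μ = 4π²r³/T² = 95756.4 km³/s².
The Hohmann ellipse has a_t = (r₁ + r₂)/2 = 22935 km.
Circular speed at r₁: v₁ = √(μ/r₁) = √(95756.4/5470) = 4.184 km/s.
On the transfer ellipse at r₁, v² = μ(2/r − 1/a) gives v_p = √[μ(2/r₁ − 1/a_t)] = 5.553 km/s.
First burn Δv₁ = |v_p − v₁| = 1.369 km/s.
Circular speed at r₂: v₂ = √(μ/r₂) = 1.53955 km/s.
Transfer-orbit speed at r₂: v_a = √[μ(2/r₂ − 1/a_t)] = 0.751861 km/s.
Second burn Δv₂ = |v₂ − v_a| = 0.7877 km/s.
Total Δv = Δv₁ + Δv₂ = 2.157 km/s.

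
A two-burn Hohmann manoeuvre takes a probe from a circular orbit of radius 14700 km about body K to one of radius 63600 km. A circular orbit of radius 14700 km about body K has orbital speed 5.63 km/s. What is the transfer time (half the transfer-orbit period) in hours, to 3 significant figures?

t = 9.90 hours

From the circular-orbit relation v² = μ/r at r = 14700 km: μ = v²r = (5.63)² × 14700 = 4.65944×10^5 km³/s².
Transfer-ellipse semi-major axis a_t = (r₁ + r₂)/2 = (14700 + 63600)/2 = 39150 km.
Half the transfer-orbit period gives t = π√(a_t³/μ) = 35650 s.
Converting: 35650 s ÷ 3600 s/hour = 9.90 hours.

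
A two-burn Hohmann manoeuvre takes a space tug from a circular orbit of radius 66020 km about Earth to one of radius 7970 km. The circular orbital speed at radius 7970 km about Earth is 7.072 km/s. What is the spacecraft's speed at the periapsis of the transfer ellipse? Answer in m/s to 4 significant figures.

v = 9447 m/s

From the circular-orbit relation v² = μ/r at r = 7970 km: μ = v²r = (7.072)² × 7970 = 3.98605×10^5 km³/s².
Transfer-ellipse semi-major axis a_t = (r₁ + r₂)/2 = (66020 + 7970)/2 = 36995 km.
The periapsis of the transfer ellipse is at r = 7970 km.
From the vis-viva equation, v = √[μ(2/r − 1/a_t)] = 9.447 km/s.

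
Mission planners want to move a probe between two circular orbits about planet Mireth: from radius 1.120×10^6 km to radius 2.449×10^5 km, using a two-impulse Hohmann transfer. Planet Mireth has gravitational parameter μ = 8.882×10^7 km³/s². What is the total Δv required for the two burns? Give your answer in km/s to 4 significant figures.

Δv = 8.923 km/s

The Hohmann ellipse has a_t = (r₁ + r₂)/2 = 6.8245×10^5 km.
At r₁ the circular-orbit speed is v₁ = √(μ/r₁) = 8.90526 km/s.
Transfer-orbit speed at r₁ (vis-viva equation): v_a = √[μ(2/r₁ − 1/a_t)] = 5.33464 km/s.
First burn Δv₁ = |v_a − v₁| = 3.5706 km/s.
Circular speed at r₂: v₂ = √(μ/r₂) = 19.0441 km/s.
Transfer-orbit speed at r₂: v_p = √[μ(2/r₂ − 1/a_t)] = 24.3969 km/s.
Second burn Δv₂ = |v₂ − v_p| = 5.3528 km/s.
Total Δv = Δv₁ + Δv₂ = 8.923 km/s.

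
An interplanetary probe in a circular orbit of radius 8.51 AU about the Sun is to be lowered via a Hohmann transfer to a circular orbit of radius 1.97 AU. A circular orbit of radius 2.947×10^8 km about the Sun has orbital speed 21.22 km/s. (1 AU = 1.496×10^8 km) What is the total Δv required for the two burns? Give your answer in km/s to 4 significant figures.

Δv = 9.772 km/s

From the circular-orbit relation v² = μ/r at r = 2.947×10^8 km: μ = v²r = (21.22)² × 2.947×10^8 = 1.32700×10^11 km³/s².
In km: r₁ = 8.51 × 1.496×10^8 = 1.273096×10^9 km; r₂ = 1.97 × 1.496×10^8 = 2.94712×10^8 km.
The Hohmann ellipse has a_t = (r₁ + r₂)/2 = 7.83904×10^8 km.
Circular speed at r₁: v₁ = √(μ/r₁) = √(1.32700×10^11/1.273096×10^9) = 10.21 km/s.
Transfer-orbit speed at r₁ (vis-viva): v_a = √[μ(2/r₁ − 1/a_t)] = 6.260 km/s.
First burn Δv₁ = |v_a − v₁| = 3.950 km/s.
At r₂, v₂ = √(μ/r₂) = 21.220 km/s.
Transfer-orbit speed at r₂: v_p = √[μ(2/r₂ − 1/a_t)] = 27.042 km/s.
Second burn Δv₂ = |v₂ − v_p| = 5.822 km/s.
Δv = Δv₁ + Δv₂ = 3.950 + 5.822 = 9.772 km/s.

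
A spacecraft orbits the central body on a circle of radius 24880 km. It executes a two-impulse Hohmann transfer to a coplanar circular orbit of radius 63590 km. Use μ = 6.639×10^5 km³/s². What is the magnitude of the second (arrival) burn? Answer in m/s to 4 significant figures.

Δv₂ = 807.9 m/s

Semi-major axis of the transfer orbit: a_t = (24880 + 63590)/2 = 44235 km.
Circular speed at r = 63590 km: v_c = √(μ/r) = 3.23115 km/s.
Vis-viva on the transfer ellipse at r = 63590 km gives v_t = √[μ(2/r − 1/a_t)] = 2.42325 km/s.
Δv₂ = |v_t − v_c| = |2.42325 − 3.23115| = 0.8079 km/s.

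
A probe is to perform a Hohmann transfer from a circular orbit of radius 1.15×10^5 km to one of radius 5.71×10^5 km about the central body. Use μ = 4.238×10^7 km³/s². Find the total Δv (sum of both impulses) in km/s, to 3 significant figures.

Semi-major axis of the transfer orbit: a_t = (1.150×10^5 + 5.710×10^5)/2 = 3.430×10^5 km.
Circular speed at r₁: v₁ = √(μ/r₁) = √(4.238×10^7/1.150×10^5) = 19.19692 km/s.
On the transfer ellipse at r₁, vis-viva gives v_p = √[μ(2/r₁ − 1/a_t)] = 24.76866 km/s.
First burn Δv₁ = |v_p − v₁| = 5.5717 km/s.
Circular speed at r₂: v₂ = √(μ/r₂) = 8.6151 km/s.
Transfer-orbit speed at r₂: v_a = √[μ(2/r₂ − 1/a_t)] = 4.9884 km/s.
Second burn Δv₂ = |v₂ − v_a| = 3.6267 km/s.
Total Δv = Δv₁ + Δv₂ = 9.198 km/s.

Δv = 9.20 km/s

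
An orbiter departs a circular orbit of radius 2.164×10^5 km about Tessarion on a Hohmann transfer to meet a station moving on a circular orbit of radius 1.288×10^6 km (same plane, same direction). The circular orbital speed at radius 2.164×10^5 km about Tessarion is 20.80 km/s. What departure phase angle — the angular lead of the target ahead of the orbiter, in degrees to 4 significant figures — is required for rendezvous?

From the circular-orbit relation v² = μ/r at r = 2.164×10^5 km: μ = v²r = (20.80)² × 2.164×10^5 = 9.36233×10^7 km³/s².
Semi-major axis of the transfer orbit: a_t = (2.164×10^5 + 1.288×10^6)/2 = 7.522×10^5 km.
The half-period of the transfer ellipse is t = π√(a_t³/μ) = 2.118×10^5 s.
Target angular speed ω₂ = √(μ/r₂³) = 6.619×10^-6 rad/s.
Angle swept by the target during transfer: ω₂·t = 1.402 rad = 80.33°.
The orbiter traverses 180° on the transfer ellipse, so the target must lead by 180° − 80.33° = 99.67°.

φ = 99.67°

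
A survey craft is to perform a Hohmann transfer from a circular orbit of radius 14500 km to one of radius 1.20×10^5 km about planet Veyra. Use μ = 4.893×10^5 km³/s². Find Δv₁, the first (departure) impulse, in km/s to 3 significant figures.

Δv₁ = 1.95 km/s

The Hohmann ellipse has a_t = (r₁ + r₂)/2 = 67250 km.
Circular speed at r = 14500 km: v_c = √(μ/r) = 5.809 km/s.
Transfer-orbit speed at the same r (vis-viva, a = a_t): v_t = √[μ(2/r − 1/a_t)] = 7.760 km/s.
Δv₁ = |v_t − v_c| = |7.760 − 5.809| = 1.951 km/s.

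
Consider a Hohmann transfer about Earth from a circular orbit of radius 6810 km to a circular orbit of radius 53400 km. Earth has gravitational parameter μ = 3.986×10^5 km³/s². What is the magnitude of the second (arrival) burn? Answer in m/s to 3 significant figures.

Transfer-ellipse semi-major axis a_t = (r₁ + r₂)/2 = (6810 + 53400)/2 = 30105 km.
On the circular orbit at r = 53400 km, v_c = √(μ/r) = 2.732 km/s.
Transfer-orbit speed at the same r (vis-viva, a = a_t): v_t = √[μ(2/r − 1/a_t)] = 1.299 km/s.
Δv₂ = |v_t − v_c| = |1.299 − 2.732| = 1.433 km/s.

Δv₂ = 1430 m/s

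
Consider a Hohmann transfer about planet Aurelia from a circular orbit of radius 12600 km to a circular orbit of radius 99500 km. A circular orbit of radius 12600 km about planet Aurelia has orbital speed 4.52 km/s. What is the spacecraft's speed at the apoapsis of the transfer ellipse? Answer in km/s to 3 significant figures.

v = 0.763 km/s

From the circular-orbit relation v² = μ/r at r = 12600 km: μ = v²r = (4.52)² × 12600 = 2.57423×10^5 km³/s².
Semi-major axis of the transfer orbit: a_t = (12600 + 99500)/2 = 56050 km.
At apoapsis, r = 99500 km.
Vis-viva: v = √[μ(2/r − 1/a_t)] = √[2.57423×10^5 × (2/99500 − 1/56050)] = 0.7626 km/s.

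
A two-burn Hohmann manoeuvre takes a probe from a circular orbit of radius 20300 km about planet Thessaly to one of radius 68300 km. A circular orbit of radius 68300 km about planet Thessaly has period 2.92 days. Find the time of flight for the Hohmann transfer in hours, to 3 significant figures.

t = 18.3 hours

From Kepler's third law T² = 4π²r³/μ at r = 68300 km, T = 2.92 days = 2.92 × 86400 s = 2.52288×10^5 s: μ = 4π²r³/T² = 1.97619×10^5 km³/s².
Transfer-ellipse semi-major axis a_t = (r₁ + r₂)/2 = (20300 + 68300)/2 = 44300 km.
Half the transfer-orbit period gives t = π√(a_t³/μ) = 65890 s.
Converting: 65890 s ÷ 3600 s/hour = 18.3 hours.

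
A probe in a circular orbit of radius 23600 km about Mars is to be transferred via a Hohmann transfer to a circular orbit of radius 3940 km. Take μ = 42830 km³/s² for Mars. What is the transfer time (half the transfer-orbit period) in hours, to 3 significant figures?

t = 6.81 hours

The Hohmann ellipse has a_t = (r₁ + r₂)/2 = 13770 km.
By Kepler's third law the transfer-orbit period is T = 2π√(a_t³/μ), so t = T/2 = 24530 s.
Converting: 24530 s ÷ 3600 s/hour = 6.81 hours.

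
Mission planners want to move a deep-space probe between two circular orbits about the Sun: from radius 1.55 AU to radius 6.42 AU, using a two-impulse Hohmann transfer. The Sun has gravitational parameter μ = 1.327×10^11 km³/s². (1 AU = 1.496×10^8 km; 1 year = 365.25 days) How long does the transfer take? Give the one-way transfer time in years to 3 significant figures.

In km: r₁ = 1.55 × 1.496×10^8 = 2.3188×10^8 km; r₂ = 6.42 × 1.496×10^8 = 9.60432×10^8 km.
Semi-major axis of the transfer orbit: a_t = (2.3188×10^8 + 9.60432×10^8)/2 = 5.96156×10^8 km.
Transfer time t = π√(a_t³/μ) = π√((5.96156×10^8)³ / 1.327×10^11) = 1.255×10^8 s.
Converting: 1.255×10^8 s ÷ 3.15576×10^7 s/year (365.25 × 86400) = 3.98 years.

t = 3.98 years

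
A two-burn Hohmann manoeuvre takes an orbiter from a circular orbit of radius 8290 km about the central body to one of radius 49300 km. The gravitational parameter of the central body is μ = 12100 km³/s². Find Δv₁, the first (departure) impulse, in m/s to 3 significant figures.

Δv₁ = 373 m/s

The Hohmann ellipse has a_t = (r₁ + r₂)/2 = 28795 km.
Circular speed at r = 8290 km: v_c = √(μ/r) = 1.2081 km/s.
Transfer-orbit speed at the same r (vis-viva, a = a_t): v_t = √[μ(2/r − 1/a_t)] = 1.5808 km/s.
Δv₁ = |v_t − v_c| = |1.5808 − 1.2081| = 0.3727 km/s.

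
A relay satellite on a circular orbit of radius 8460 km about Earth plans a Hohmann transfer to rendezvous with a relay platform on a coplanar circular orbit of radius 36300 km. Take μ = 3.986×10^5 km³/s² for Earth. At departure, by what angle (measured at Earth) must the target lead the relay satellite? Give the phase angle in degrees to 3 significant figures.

Transfer-ellipse semi-major axis a_t = (r₁ + r₂)/2 = (8460 + 36300)/2 = 22380 km.
The half-period of the transfer ellipse is t = π√(a_t³/μ) = 16660 s.
Target angular speed ω₂ = √(μ/r₂³) = 9.1287×10^-5 rad/s.
Angle swept by the target during transfer: ω₂·t = 1.5208 rad = 87.14°.
The relay satellite traverses 180° on the transfer ellipse, so the target must lead by 180° − 87.14° = 92.9°.

φ = 92.9°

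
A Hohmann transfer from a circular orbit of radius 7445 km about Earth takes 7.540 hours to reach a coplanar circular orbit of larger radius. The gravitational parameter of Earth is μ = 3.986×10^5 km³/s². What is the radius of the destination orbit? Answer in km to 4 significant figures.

Transfer time t = 7.540 hours = 27144 s, and t = π√(a_t³/μ).
So a_t = (μ t²/π²)^(1/3) = (3.986×10^5 × (27144)² / π²)^(1/3) = 30988 km.
Since a_t = (r₁ + r₂)/2, r₂ = 2a_t − r₁ = 2×30988 − 7445 = 54531 km.

r₂ = 54530 km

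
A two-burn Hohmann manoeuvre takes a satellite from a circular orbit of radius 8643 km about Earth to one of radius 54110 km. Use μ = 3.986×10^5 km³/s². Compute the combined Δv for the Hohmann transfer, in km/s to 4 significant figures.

Δv = 3.417 km/s

The Hohmann ellipse has a_t = (r₁ + r₂)/2 = 31376.5 km.
At r₁ the circular-orbit speed is v₁ = √(μ/r₁) = 6.791 km/s.
On the transfer ellipse at r₁, vis-viva equation gives v_p = √[μ(2/r₁ − 1/a_t)] = 8.918 km/s.
First burn Δv₁ = |v_p − v₁| = 2.127 km/s.
Circular speed at r₂: v₂ = √(μ/r₂) = 2.714 km/s.
Transfer-orbit speed at r₂: v_a = √[μ(2/r₂ − 1/a_t)] = 1.424 km/s.
Second burn Δv₂ = |v₂ − v_a| = 1.290 km/s.
Total Δv = Δv₁ + Δv₂ = 3.417 km/s.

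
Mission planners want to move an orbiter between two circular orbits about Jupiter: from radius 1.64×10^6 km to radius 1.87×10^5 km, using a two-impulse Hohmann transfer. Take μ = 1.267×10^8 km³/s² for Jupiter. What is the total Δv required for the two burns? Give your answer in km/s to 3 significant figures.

The Hohmann ellipse has a_t = (r₁ + r₂)/2 = 9.135×10^5 km.
Circular speed at r₁: v₁ = √(μ/r₁) = √(1.267×10^8/1.640×10^6) = 8.790 km/s.
On the transfer ellipse at r₁, v² = μ(2/r − 1/a) gives v_a = √[μ(2/r₁ − 1/a_t)] = 3.977 km/s.
First burn Δv₁ = |v_a − v₁| = 4.813 km/s.
Circular speed at r₂: v₂ = √(μ/r₂) = 26.030 km/s.
Transfer-orbit speed at r₂: v_p = √[μ(2/r₂ − 1/a_t)] = 34.877 km/s.
Second burn Δv₂ = |v₂ − v_p| = 8.847 km/s.
Total Δv = Δv₁ + Δv₂ = 13.66 km/s.

Δv = 13.7 km/s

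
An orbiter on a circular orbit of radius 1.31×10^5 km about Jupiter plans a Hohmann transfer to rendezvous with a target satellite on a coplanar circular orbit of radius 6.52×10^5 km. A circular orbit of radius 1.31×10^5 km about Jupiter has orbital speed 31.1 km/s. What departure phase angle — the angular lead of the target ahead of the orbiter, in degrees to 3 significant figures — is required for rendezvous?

From the circular-orbit relation v² = μ/r at r = 1.31×10^5 km: μ = v²r = (31.1)² × 1.31×10^5 = 1.26705×10^8 km³/s².
The Hohmann ellipse has a_t = (r₁ + r₂)/2 = 3.915×10^5 km.
The half-period of the transfer ellipse is t = π√(a_t³/μ) = 68367.8 s.
Target angular speed ω₂ = √(μ/r₂³) = 2.13808×10^-5 rad/s.
Angle swept by the target during transfer: ω₂·t = 1.46176 rad = 83.753°.
Arrival is 180° from departure on the ellipse, so φ = 180° − 83.753° = 96.2°.

φ = 96.2°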